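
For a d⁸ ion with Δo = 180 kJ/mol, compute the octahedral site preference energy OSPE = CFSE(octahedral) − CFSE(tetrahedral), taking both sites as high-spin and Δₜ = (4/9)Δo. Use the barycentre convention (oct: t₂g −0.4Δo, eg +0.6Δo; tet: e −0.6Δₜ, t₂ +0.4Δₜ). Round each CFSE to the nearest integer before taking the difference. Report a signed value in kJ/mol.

-152

Octahedral (high-spin): t2g^6 e_g^2, CFSE = 6(−0.4) + 2(+0.6) = -1.2Δo = -1.2 × 180 = -216 kJ/mol.
Tetrahedral: e^4 t2^4, CFSE = 4(−0.6) + 4(+0.4) = -0.8Δₜ = -0.8 × (4/9) × 180 = -64 kJ/mol.
OSPE = -216 − (-64) = -152 kJ/mol.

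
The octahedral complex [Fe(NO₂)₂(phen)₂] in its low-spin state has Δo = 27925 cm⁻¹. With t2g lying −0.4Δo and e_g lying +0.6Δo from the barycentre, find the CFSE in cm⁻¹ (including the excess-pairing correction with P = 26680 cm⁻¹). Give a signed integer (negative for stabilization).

Ligand charges: 2×(-1) from NO₂⁻ and 2×(+0) from phen sum to -2; with overall charge +0, Fe is +2.
Fe²⁺: group 8, so d-count = 8 − 2 = 6.
Configuration: t2g^6 e_g^0.
CFSE(orbital) = 6×(-0.4Δo) + 0×(0.6Δo) = -2.4Δo; with Δo = 27925 cm⁻¹ that is -67020 cm⁻¹.
High-spin d⁶ would be t2g^4 e_g^2 with 1 pair; low-spin has 3, so 2 excess pairs cost +2P = +53360 cm⁻¹.
Overall CFSE = -67020 + 53360 = -13660 cm⁻¹.

-13660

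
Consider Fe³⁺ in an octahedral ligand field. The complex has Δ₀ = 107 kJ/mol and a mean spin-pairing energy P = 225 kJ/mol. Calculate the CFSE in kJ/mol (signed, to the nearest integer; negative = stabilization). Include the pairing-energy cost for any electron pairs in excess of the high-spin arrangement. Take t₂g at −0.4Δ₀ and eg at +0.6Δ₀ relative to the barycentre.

Fe sits in group 8; removing 3 electrons leaves Fe³⁺ with 8 − 3 = 5 d electrons.
With Δ₀ < P the complex is high-spin.
Configuration: t₂g³ eg².
Orbital CFSE = 0.0Δ₀ = 0.0 × 107 = 0 kJ/mol.
High-spin has no excess pairs, so no pairing correction applies.

0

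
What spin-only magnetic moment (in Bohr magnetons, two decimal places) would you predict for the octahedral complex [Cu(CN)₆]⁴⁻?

Each CN⁻ contributes -1; 6 × (-1) = -6. With overall charge -4, Cu is in the +2 oxidation state.
Group 11 minus oxidation state +2 gives a d⁹ configuration for Cu²⁺.
For octahedral d⁹ the high- and low-spin configurations coincide.
Configuration: t₂g⁶ eg³ → 1 unpaired electron.
μ(spin-only) = √[1(1+2)] = √3 ≈ 1.73 Bohr magnetons.

1.73 Bohr magnetons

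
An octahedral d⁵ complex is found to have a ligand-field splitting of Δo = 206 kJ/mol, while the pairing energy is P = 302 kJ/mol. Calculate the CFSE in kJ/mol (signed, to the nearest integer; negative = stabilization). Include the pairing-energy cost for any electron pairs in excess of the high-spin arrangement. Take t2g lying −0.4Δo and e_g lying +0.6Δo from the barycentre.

With Δo < P the complex is high-spin.
Configuration: t2g^3 e_g^2.
Orbital CFSE = 0.0Δo = 0.0 × 206 = 0 kJ/mol.
High-spin has no excess pairs, so no pairing correction applies.

0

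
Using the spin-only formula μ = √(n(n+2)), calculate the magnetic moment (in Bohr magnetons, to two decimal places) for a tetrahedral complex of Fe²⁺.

4.90 Bohr magnetons

Fe sits in group 8; removing 2 electrons leaves Fe²⁺ with 8 − 2 = 6 d electrons.
Tetrahedral splitting is small, so the complex is high-spin.
Configuration: e³ t₂³ → 4 unpaired electrons.
μ(spin-only) = √[4(4+2)] = √24 ≈ 4.90 Bohr magnetons.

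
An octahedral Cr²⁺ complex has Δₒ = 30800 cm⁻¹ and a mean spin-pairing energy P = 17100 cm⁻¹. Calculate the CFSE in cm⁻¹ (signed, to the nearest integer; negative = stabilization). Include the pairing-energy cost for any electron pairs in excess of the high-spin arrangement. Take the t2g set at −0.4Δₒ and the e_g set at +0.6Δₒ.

-32180

Cr sits in group 6; removing 2 electrons leaves Cr²⁺ with 6 − 2 = 4 d electrons.
Δₒ > P, so pairing is preferred: the ground state is low-spin.
Configuration: t2g^4 e_g^0.
Orbital CFSE = -1.6Δₒ = -1.6 × 30800 = -49280 cm⁻¹.
Excess pairs vs high-spin: 1 − 0 = 1; pairing cost = +17100 cm⁻¹.
Net CFSE = -49280 + 17100 = -32180 cm⁻¹.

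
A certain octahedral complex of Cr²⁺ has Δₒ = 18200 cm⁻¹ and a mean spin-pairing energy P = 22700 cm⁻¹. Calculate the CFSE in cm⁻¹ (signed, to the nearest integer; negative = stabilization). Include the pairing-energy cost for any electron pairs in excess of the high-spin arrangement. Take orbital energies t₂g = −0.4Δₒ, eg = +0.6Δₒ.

-10920

Cr is in group 6, so Cr²⁺ is d⁴ (6 − 2 = 4).
Δₒ < P, so pairing is avoided: the ground state is high-spin.
That gives t₂g³ eg¹.
Orbital CFSE = -0.6Δₒ = -0.6 × 18200 = -10920 cm⁻¹.
High-spin has no excess pairs, so no pairing correction applies.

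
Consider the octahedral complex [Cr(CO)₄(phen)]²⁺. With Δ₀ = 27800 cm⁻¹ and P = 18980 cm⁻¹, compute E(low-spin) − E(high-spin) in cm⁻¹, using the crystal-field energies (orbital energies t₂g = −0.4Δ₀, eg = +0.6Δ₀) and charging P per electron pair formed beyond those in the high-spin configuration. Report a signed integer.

Ligand charges: 4×(+0) from CO and 1×(+0) from phen sum to +0; with overall charge +2, Cr is +2.
Cr is in group 6, so Cr²⁺ is d⁴ (6 − 2 = 4).
High-spin: t₂g³ eg¹, CFSE = -0.6Δ₀ = -16680 cm⁻¹.
Low-spin t₂g⁴ eg⁰ gives -1.6Δ₀ = -44480 cm⁻¹, but forming 1 extra pair costs 1P = 18980 cm⁻¹, so E(LS) = -44480 + 18980 = -25500 cm⁻¹.
The difference is -25500 − (-16680) = -8820 cm⁻¹, so low-spin lies lower.

-8820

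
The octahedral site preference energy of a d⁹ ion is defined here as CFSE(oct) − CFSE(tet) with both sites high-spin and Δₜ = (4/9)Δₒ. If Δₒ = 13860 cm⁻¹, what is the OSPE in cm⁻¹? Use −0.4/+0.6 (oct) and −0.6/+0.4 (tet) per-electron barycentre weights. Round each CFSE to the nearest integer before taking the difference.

-5852

Octahedral (high-spin): t₂g⁶ eg³, CFSE = 6(−0.4) + 3(+0.6) = -0.6Δₒ = -0.6 × 13860 = -8316 cm⁻¹.
Tetrahedral e⁴ t₂⁵ gives -0.4Δₜ = -0.4 × (4/9) × 13860 = -2464 cm⁻¹.
OSPE = CFSE(oct) − CFSE(tet) = -8316 − (-2464) = -5852 cm⁻¹.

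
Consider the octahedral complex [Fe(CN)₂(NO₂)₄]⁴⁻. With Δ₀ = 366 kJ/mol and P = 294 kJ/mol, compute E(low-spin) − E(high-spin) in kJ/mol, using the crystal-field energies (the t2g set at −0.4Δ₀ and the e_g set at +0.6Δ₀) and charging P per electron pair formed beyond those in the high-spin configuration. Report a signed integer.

Ligand charges: 2×(-1) from CN⁻ and 4×(-1) from NO₂⁻ sum to -6; with overall charge -4, Fe is +2.
Group 8 minus oxidation state +2 gives a d⁶ configuration for Fe²⁺.
High-spin: t2g^4 e_g^2, CFSE = -0.4Δ₀ = -146 kJ/mol.
Low-spin t2g^6 e_g^0 gives -2.4Δ₀ = -878 kJ/mol, but forming 2 extra pairs costs 2P = 588 kJ/mol, so E(LS) = -878 + 588 = -290 kJ/mol.
Thus E(LS) − E(HS) = -144 kJ/mol.

-144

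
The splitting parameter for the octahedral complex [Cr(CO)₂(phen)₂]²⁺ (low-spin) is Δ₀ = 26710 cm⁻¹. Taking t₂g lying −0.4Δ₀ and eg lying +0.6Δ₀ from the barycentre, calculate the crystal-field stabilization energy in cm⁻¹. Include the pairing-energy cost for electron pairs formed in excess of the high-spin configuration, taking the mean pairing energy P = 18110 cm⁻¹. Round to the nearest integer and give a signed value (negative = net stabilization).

Ligand charges: 2×(+0) from CO and 2×(+0) from phen sum to +0; with overall charge +2, Cr is +2.
Group 6 minus oxidation state +2 gives a d⁴ configuration for Cr²⁺.
Configuration: t₂g⁴ eg⁰.
Orbital CFSE = 4(-0.4) + 0(0.6) = -1.6Δ₀ = -1.6 × 26710 = -42736 cm⁻¹.
Pairing penalty: 1 pair vs 0 in the high-spin reference → 1 extra × P = 18110 cm⁻¹.
Combining: -42736 + 18110 = -24626 cm⁻¹.

-24626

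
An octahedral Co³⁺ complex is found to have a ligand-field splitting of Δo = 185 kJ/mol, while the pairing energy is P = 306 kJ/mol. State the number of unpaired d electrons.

4

Co sits in group 9; removing 3 electrons leaves Co³⁺ with 9 − 3 = 6 d electrons.
Since Δo = 185 kJ/mol < P = 306 kJ/mol, the complex adopts the high-spin configuration.
That gives t2g^4 e_g^2.
Unpaired electrons: 4.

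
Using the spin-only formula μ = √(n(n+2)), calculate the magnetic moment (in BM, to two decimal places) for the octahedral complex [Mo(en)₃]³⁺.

en is neutral, so the +3 overall charge sits on Mo: oxidation state +3.
Group 6 minus oxidation state +3 gives a d³ configuration for Mo³⁺.
Configuration: t2g^3 e_g^0 → 3 unpaired electrons.
μ(spin-only) = √[3(3+2)] = √15 ≈ 3.87 BM.

3.87 BM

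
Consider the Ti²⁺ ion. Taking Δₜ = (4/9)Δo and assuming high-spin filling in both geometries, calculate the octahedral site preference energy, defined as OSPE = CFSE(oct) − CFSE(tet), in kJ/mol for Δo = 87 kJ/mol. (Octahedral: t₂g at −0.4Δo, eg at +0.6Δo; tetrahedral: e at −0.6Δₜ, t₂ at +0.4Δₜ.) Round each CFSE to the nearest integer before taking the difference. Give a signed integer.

-24

Ti sits in group 4; removing 2 electrons leaves Ti²⁺ with 4 − 2 = 2 d electrons.
Octahedral (high-spin): t2g^2 e_g^0, CFSE = 2(−0.4) + 0(+0.6) = -0.8Δo = -0.8 × 87 = -70 kJ/mol.
Tetrahedral e^2 t2^0 gives -1.2Δₜ = -1.2 × (4/9) × 87 = -46 kJ/mol.
OSPE = CFSE(oct) − CFSE(tet) = -70 − (-46) = -24 kJ/mol.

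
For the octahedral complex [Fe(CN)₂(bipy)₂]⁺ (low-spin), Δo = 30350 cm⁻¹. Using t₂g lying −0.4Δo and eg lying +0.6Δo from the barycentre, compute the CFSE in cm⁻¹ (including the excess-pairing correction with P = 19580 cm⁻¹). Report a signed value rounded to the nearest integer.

Ligand charges: 2×(-1) from CN⁻ and 2×(+0) from bipy sum to -2; with overall charge +1, Fe is +3.
Fe is in group 8, so Fe³⁺ is d⁵ (8 − 3 = 5).
The d⁵ electrons fill as t₂g⁵ eg⁰.
CFSE(orbital) = 5×(-0.4Δo) + 0×(0.6Δo) = -2.0Δo; with Δo = 30350 cm⁻¹ that is -60700 cm⁻¹.
High-spin d⁵ would be t₂g³ eg² with 0 pairs; low-spin has 2, so 2 excess pairs cost +2P = +39160 cm⁻¹.
Combining: -60700 + 39160 = -21540 cm⁻¹.

-21540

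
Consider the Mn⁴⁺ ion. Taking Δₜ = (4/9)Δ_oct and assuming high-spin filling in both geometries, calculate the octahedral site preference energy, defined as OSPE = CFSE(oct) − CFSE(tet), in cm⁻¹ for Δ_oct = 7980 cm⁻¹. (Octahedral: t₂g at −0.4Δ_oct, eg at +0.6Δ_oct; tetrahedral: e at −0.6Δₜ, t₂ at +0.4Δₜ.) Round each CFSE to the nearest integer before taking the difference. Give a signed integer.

-6739

Mn is in group 7, so Mn⁴⁺ is d³ (7 − 4 = 3).
Octahedral high-spin t2g^3 e_g^0: CFSE = -1.2 × 7980 = -9576 cm⁻¹.
In a tetrahedral site the filling is e^2 t2^1: CFSE(tet) = -0.8Δₜ = -0.8 × (4/9)(7980) = -2837 cm⁻¹.
OSPE = -9576 − (-2837) = -6739 cm⁻¹.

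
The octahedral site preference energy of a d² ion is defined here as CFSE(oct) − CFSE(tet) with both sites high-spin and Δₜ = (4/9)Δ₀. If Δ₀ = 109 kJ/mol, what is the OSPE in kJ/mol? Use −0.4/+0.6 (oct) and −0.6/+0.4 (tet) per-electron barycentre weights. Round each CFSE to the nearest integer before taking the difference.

Octahedral high-spin t₂g² eg⁰: CFSE = -0.8 × 109 = -87 kJ/mol.
Tetrahedral e² t₂⁰ gives -1.2Δₜ = -1.2 × (4/9) × 109 = -58 kJ/mol.
OSPE = CFSE(oct) − CFSE(tet) = -87 − (-58) = -29 kJ/mol.

-29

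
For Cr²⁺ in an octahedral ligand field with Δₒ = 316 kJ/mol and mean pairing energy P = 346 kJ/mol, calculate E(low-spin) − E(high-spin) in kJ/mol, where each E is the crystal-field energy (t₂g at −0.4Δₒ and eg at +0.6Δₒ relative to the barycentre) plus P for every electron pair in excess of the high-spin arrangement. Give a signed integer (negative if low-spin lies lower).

Cr is in group 6, so Cr²⁺ is d⁴ (6 − 2 = 4).
In the high-spin limit (t₂g³ eg¹) the orbital term is -0.6Δₒ = -190 kJ/mol, with no excess pairing.
For low-spin the configuration is t₂g⁴ eg⁰: orbital energy -1.6 × 316 = -506 kJ/mol, and 1 additional pair relative to high-spin adds 346 kJ/mol, giving -160 kJ/mol.
E(LS) − E(HS) = -160 − (-190) = 30 kJ/mol.

30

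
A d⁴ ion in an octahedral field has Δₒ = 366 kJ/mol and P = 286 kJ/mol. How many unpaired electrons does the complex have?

2

With Δₒ > P the complex is low-spin.
That gives t2g^4 e_g^0.
Unpaired electrons: 2.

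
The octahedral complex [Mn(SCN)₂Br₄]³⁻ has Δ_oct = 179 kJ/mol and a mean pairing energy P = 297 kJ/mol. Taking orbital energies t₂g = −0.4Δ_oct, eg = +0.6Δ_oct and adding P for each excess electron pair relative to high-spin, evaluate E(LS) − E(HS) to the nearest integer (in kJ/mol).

Ligand charges: 2×(-1) from SCN⁻ and 4×(-1) from Br⁻ sum to -6; with overall charge -3, Mn is +3.
Mn sits in group 7; removing 3 electrons leaves Mn³⁺ with 7 − 3 = 4 d electrons.
High-spin d⁴ fills as t₂g³ eg¹ with CFSE 3(−0.4) + 1(+0.6) = -0.6Δ_oct = -107 kJ/mol.
Low-spin: t₂g⁴ eg⁰, orbital CFSE = -1.6Δ_oct = -286 kJ/mol; plus 1 excess pair × P = +297 kJ/mol; total 11 kJ/mol.
Thus E(LS) − E(HS) = 118 kJ/mol.

118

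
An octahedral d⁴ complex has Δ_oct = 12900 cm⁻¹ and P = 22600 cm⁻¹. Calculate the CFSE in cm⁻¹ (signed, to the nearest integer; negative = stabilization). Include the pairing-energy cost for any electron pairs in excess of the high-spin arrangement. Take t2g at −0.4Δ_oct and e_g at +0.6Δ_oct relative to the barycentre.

With Δ_oct < P the complex is high-spin.
Configuration: t2g^3 e_g^1.
Orbital CFSE = -0.6Δ_oct = -0.6 × 12900 = -7740 cm⁻¹.
High-spin has no excess pairs, so no pairing correction applies.

-7740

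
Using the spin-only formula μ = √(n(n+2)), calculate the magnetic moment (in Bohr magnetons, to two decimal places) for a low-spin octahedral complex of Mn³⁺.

Mn is in group 7, so Mn³⁺ is d⁴ (7 − 3 = 4).
Configuration: t₂g⁴ eg⁰ → 2 unpaired electrons.
μ(spin-only) = √[2(2+2)] = √8 ≈ 2.83 Bohr magnetons.

2.83 Bohr magnetons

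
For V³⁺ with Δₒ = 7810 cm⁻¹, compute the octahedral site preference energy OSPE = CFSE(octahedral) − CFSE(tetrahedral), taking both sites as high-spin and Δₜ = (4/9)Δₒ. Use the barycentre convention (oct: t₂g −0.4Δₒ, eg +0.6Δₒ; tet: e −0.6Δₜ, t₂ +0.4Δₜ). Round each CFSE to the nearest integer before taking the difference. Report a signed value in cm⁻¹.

V is in group 5, so V³⁺ is d² (5 − 3 = 2).
Octahedral (high-spin): t₂g² eg⁰, CFSE = 2(−0.4) + 0(+0.6) = -0.8Δₒ = -0.8 × 7810 = -6248 cm⁻¹.
In a tetrahedral site the filling is e² t₂⁰: CFSE(tet) = -1.2Δₜ = -1.2 × (4/9)(7810) = -4165 cm⁻¹.
OSPE = CFSE(oct) − CFSE(tet) = -6248 − (-4165) = -2083 cm⁻¹.

-2083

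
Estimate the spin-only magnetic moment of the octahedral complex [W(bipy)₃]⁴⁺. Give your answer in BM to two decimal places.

2.83 BM

bipy is neutral, so the +4 overall charge sits on W: oxidation state +4.
Group 6 minus oxidation state +4 gives a d² configuration for W⁴⁺.
Configuration: t₂g² eg⁰ → 2 unpaired electrons.
μ(spin-only) = √[2(2+2)] = √8 ≈ 2.83 BM.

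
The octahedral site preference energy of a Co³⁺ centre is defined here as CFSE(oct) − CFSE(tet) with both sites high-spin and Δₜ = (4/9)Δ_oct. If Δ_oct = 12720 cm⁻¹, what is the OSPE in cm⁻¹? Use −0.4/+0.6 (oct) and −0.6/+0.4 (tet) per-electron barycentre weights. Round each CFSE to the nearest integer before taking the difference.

Group 9 minus oxidation state +3 gives a d⁶ configuration for Co³⁺.
Octahedral high-spin t₂g⁴ eg²: CFSE = -0.4 × 12720 = -5088 cm⁻¹.
Tetrahedral e³ t₂³ gives -0.6Δₜ = -0.6 × (4/9) × 12720 = -3392 cm⁻¹.
OSPE = -5088 − (-3392) = -1696 cm⁻¹.

-1696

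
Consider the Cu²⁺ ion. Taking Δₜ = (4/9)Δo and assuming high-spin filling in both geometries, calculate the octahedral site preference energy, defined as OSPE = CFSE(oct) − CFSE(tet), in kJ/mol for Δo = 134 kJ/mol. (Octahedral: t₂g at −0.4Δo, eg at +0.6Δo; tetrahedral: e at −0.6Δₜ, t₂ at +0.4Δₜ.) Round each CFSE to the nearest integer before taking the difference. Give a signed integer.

Cu sits in group 11; removing 2 electrons leaves Cu²⁺ with 11 − 2 = 9 d electrons.
Octahedral (high-spin): t2g^6 e_g^3, CFSE = 6(−0.4) + 3(+0.6) = -0.6Δo = -0.6 × 134 = -80 kJ/mol.
Tetrahedral: e^4 t2^5, CFSE = 4(−0.6) + 5(+0.4) = -0.4Δₜ = -0.4 × (4/9) × 134 = -24 kJ/mol.
OSPE = CFSE(oct) − CFSE(tet) = -80 − (-24) = -56 kJ/mol.

-56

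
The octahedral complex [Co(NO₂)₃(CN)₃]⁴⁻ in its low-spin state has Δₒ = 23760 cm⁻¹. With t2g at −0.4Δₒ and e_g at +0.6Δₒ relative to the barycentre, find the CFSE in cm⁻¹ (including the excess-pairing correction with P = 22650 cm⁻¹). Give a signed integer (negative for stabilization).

-20118

Ligand charges: 3×(-1) from NO₂⁻ and 3×(-1) from CN⁻ sum to -6; with overall charge -4, Co is +2.
Co²⁺: group 9, so d-count = 9 − 2 = 7.
Configuration: t2g^6 e_g^1.
CFSE(orbital) = 6×(-0.4Δₒ) + 1×(0.6Δₒ) = -1.8Δₒ; with Δₒ = 23760 cm⁻¹ that is -42768 cm⁻¹.
Relative to high-spin t2g^5 e_g^2 (2 paired), the low-spin configuration has 1 additional pair, contributing +1 × 22650 = +22650 cm⁻¹.
Overall CFSE = -42768 + 22650 = -20118 cm⁻¹.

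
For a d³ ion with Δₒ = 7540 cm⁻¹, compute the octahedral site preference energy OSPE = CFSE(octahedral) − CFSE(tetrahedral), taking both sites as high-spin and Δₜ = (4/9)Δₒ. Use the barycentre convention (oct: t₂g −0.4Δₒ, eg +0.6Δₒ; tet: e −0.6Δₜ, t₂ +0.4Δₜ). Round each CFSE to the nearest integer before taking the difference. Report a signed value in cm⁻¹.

-6367

In an octahedral site d³ (HS) is t2g^3 e_g^0, giving CFSE(oct) = -1.2Δₒ = -9048 cm⁻¹.
Tetrahedral e^2 t2^1 gives -0.8Δₜ = -0.8 × (4/9) × 7540 = -2681 cm⁻¹.
OSPE = CFSE(oct) − CFSE(tet) = -9048 − (-2681) = -6367 cm⁻¹.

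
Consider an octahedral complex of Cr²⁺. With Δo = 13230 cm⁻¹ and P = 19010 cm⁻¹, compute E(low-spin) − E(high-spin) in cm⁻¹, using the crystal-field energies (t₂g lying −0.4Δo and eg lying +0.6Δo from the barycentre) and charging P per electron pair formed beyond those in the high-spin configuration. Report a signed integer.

5780

Cr²⁺: group 6, so d-count = 6 − 2 = 4.
High-spin d⁴ fills as t₂g³ eg¹ with CFSE 3(−0.4) + 1(+0.6) = -0.6Δo = -7938 cm⁻¹.
Low-spin: t₂g⁴ eg⁰, orbital CFSE = -1.6Δo = -21168 cm⁻¹; plus 1 excess pair × P = +19010 cm⁻¹; total -2158 cm⁻¹.
E(LS) − E(HS) = -2158 − (-7938) = 5780 cm⁻¹.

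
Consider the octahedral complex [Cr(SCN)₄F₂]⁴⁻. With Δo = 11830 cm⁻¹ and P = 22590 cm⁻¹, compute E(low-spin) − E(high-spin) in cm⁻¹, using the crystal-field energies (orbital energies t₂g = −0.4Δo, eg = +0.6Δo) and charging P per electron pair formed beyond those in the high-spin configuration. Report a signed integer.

Ligand charges: 4×(-1) from SCN⁻ and 2×(-1) from F⁻ sum to -6; with overall charge -4, Cr is +2.
Cr²⁺: group 6, so d-count = 6 − 2 = 4.
High-spin d⁴ fills as t₂g³ eg¹ with CFSE 3(−0.4) + 1(+0.6) = -0.6Δo = -7098 cm⁻¹.
For low-spin the configuration is t₂g⁴ eg⁰: orbital energy -1.6 × 11830 = -18928 cm⁻¹, and 1 additional pair relative to high-spin adds 22590 cm⁻¹, giving 3662 cm⁻¹.
E(LS) − E(HS) = 3662 − (-7098) = 10760 cm⁻¹.

10760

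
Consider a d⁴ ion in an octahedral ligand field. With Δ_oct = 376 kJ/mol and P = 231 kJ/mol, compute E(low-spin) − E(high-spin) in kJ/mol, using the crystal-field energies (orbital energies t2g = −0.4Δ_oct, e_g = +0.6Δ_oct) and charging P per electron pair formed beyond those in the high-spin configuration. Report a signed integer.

High-spin: t2g^3 e_g^1, CFSE = -0.6Δ_oct = -226 kJ/mol.
Low-spin t2g^4 e_g^0 gives -1.6Δ_oct = -602 kJ/mol, but forming 1 extra pair costs 1P = 231 kJ/mol, so E(LS) = -602 + 231 = -371 kJ/mol.
The difference is -371 − (-226) = -145 kJ/mol, so low-spin lies lower.

-145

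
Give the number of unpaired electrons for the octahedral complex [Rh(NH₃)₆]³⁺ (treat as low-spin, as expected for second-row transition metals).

0

NH₃ is neutral, so the +3 overall charge sits on Rh: oxidation state +3.
Group 9 minus oxidation state +3 gives a d⁶ configuration for Rh³⁺.
Configuration: t2g^6 e_g^0, giving 0 unpaired electrons.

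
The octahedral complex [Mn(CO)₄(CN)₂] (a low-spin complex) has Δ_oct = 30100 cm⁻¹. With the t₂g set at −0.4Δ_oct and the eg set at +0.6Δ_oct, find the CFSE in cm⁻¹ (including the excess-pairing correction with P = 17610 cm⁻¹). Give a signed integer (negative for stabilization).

-24980

Ligand charges: 4×(+0) from CO and 2×(-1) from CN⁻ sum to -2; with overall charge +0, Mn is +2.
Mn²⁺: group 7, so d-count = 7 − 2 = 5.
The d⁵ electrons fill as t₂g⁵ eg⁰.
CFSE(orbital) = 5×(-0.4Δ_oct) + 0×(0.6Δ_oct) = -2.0Δ_oct; with Δ_oct = 30100 cm⁻¹ that is -60200 cm⁻¹.
High-spin d⁵ would be t₂g³ eg² with 0 pairs; low-spin has 2, so 2 excess pairs cost +2P = +35220 cm⁻¹.
Overall CFSE = -60200 + 35220 = -24980 cm⁻¹.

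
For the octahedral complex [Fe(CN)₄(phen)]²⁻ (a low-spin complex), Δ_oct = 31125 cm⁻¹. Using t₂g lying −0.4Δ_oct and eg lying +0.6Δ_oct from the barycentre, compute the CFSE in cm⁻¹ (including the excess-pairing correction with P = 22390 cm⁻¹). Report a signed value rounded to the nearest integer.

-29920

Ligand charges: 4×(-1) from CN⁻ and 1×(+0) from phen sum to -4; with overall charge -2, Fe is +2.
Group 8 minus oxidation state +2 gives a d⁶ configuration for Fe²⁺.
The d⁶ electrons fill as t₂g⁶ eg⁰.
CFSE(orbital) = 6×(-0.4Δ_oct) + 0×(0.6Δ_oct) = -2.4Δ_oct; with Δ_oct = 31125 cm⁻¹ that is -74700 cm⁻¹.
Relative to high-spin t₂g⁴ eg² (1 paired), the low-spin configuration has 2 additional pairs, contributing +2 × 22390 = +44780 cm⁻¹.
Net CFSE = -74700 + 44780 = -29920 cm⁻¹.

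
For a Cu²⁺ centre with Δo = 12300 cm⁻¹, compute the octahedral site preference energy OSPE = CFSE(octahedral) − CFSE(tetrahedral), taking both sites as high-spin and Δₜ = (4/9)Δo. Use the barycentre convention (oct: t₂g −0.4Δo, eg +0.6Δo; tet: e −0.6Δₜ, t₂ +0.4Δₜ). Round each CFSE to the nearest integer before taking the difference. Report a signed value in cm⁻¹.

-5193

Cu sits in group 11; removing 2 electrons leaves Cu²⁺ with 11 − 2 = 9 d electrons.
Octahedral (high-spin): t₂g⁶ eg³, CFSE = 6(−0.4) + 3(+0.6) = -0.6Δo = -0.6 × 12300 = -7380 cm⁻¹.
In a tetrahedral site the filling is e⁴ t₂⁵: CFSE(tet) = -0.4Δₜ = -0.4 × (4/9)(12300) = -2187 cm⁻¹.
OSPE = CFSE(oct) − CFSE(tet) = -7380 − (-2187) = -5193 cm⁻¹.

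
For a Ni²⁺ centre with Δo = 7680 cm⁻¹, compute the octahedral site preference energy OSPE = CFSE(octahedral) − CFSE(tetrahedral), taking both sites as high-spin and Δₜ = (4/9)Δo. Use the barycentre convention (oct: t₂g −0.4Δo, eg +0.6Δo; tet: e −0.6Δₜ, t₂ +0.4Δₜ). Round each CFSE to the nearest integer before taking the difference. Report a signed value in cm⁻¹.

-6485

Ni²⁺: group 10, so d-count = 10 − 2 = 8.
In an octahedral site d⁸ (HS) is t2g^6 e_g^2, giving CFSE(oct) = -1.2Δo = -9216 cm⁻¹.
Tetrahedral: e^4 t2^4, CFSE = 4(−0.6) + 4(+0.4) = -0.8Δₜ = -0.8 × (4/9) × 7680 = -2731 cm⁻¹.
Subtracting, OSPE = -9216 − (-2731) = -6485 cm⁻¹.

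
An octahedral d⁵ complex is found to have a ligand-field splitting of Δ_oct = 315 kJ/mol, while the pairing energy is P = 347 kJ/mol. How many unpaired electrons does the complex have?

Δ_oct < P, so pairing is avoided: the ground state is high-spin.
Configuration: t₂g³ eg².
Unpaired electrons: 5.

5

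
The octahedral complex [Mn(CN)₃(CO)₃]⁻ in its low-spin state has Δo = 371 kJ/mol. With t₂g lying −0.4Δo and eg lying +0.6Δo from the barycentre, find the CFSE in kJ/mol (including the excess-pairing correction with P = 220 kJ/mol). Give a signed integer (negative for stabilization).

-302

Ligand charges: 3×(-1) from CN⁻ and 3×(+0) from CO sum to -3; with overall charge -1, Mn is +2.
Mn²⁺: group 7, so d-count = 7 − 2 = 5.
Configuration: t₂g⁵ eg⁰.
The orbital stabilization is -2.0Δo = -2.0 × 371 = -742 kJ/mol.
Pairing penalty: 2 pairs vs 0 in the high-spin reference → 2 extra × P = 440 kJ/mol.
Overall CFSE = -742 + 440 = -302 kJ/mol.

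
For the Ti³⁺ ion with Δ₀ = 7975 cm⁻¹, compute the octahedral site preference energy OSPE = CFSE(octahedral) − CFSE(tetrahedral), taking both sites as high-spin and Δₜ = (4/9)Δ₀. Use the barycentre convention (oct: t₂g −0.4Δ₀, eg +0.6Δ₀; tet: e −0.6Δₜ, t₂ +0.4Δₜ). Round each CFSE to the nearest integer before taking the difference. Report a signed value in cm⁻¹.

-1063

Ti is in group 4, so Ti³⁺ is d¹ (4 − 3 = 1).
Octahedral (high-spin): t₂g¹ eg⁰, CFSE = 1(−0.4) + 0(+0.6) = -0.4Δ₀ = -0.4 × 7975 = -3190 cm⁻¹.
Tetrahedral e¹ t₂⁰ gives -0.6Δₜ = -0.6 × (4/9) × 7975 = -2127 cm⁻¹.
Subtracting, OSPE = -3190 − (-2127) = -1063 cm⁻¹.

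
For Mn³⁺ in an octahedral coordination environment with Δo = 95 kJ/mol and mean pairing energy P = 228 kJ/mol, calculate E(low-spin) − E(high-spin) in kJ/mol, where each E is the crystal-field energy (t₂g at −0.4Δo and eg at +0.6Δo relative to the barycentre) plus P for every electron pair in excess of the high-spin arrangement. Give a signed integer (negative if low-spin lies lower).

133

Mn³⁺: group 7, so d-count = 7 − 3 = 4.
High-spin d⁴ fills as t₂g³ eg¹ with CFSE 3(−0.4) + 1(+0.6) = -0.6Δo = -57 kJ/mol.
Low-spin: t₂g⁴ eg⁰, orbital CFSE = -1.6Δo = -152 kJ/mol; plus 1 excess pair × P = +228 kJ/mol; total 76 kJ/mol.
Thus E(LS) − E(HS) = 133 kJ/mol.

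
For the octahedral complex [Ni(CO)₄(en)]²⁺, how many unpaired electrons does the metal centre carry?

2

Ligand charges: 4×(+0) from CO and 1×(+0) from en sum to +0; with overall charge +2, Ni is +2.
Group 10 minus oxidation state +2 gives a d⁸ configuration for Ni²⁺.
Configuration: t₂g⁶ eg², giving 2 unpaired electrons.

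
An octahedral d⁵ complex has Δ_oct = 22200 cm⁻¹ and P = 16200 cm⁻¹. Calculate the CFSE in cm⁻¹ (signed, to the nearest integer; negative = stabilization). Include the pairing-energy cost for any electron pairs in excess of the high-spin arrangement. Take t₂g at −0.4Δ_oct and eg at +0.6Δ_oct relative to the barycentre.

-12000

Δ_oct > P, so pairing is preferred: the ground state is low-spin.
That gives t₂g⁵ eg⁰.
Orbital CFSE = -2.0Δ_oct = -2.0 × 22200 = -44400 cm⁻¹.
Excess pairs vs high-spin: 2 − 0 = 2; pairing cost = +32400 cm⁻¹.
Net CFSE = -44400 + 32400 = -12000 cm⁻¹.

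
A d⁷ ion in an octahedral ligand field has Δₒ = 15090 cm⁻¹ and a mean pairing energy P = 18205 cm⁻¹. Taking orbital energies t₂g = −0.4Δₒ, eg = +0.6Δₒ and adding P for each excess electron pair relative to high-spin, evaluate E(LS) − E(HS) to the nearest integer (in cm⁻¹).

3115

In the high-spin limit (t₂g⁵ eg²) the orbital term is -0.8Δₒ = -12072 cm⁻¹, with no excess pairing.
Low-spin: t₂g⁶ eg¹, orbital CFSE = -1.8Δₒ = -27162 cm⁻¹; plus 1 excess pair × P = +18205 cm⁻¹; total -8957 cm⁻¹.
E(LS) − E(HS) = -8957 − (-12072) = 3115 cm⁻¹.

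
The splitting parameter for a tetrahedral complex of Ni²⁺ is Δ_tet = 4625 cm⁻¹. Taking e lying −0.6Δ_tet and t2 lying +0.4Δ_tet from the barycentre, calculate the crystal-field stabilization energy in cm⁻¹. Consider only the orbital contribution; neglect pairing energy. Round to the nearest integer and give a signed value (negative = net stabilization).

-3700

Group 10 minus oxidation state +2 gives a d⁸ configuration for Ni²⁺.
Tetrahedral splitting is small, so the complex is high-spin.
Electron filling gives e^4 t2^4.
The orbital stabilization is -0.8Δ_tet = -0.8 × 4625 = -3700 cm⁻¹.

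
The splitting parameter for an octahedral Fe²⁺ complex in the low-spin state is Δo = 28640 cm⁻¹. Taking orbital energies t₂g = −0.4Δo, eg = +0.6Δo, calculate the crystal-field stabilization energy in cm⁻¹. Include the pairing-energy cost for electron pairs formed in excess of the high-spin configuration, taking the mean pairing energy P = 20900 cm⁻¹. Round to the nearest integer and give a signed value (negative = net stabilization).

Group 8 minus oxidation state +2 gives a d⁶ configuration for Fe²⁺.
Electron filling gives t₂g⁶ eg⁰.
CFSE(orbital) = 6×(-0.4Δo) + 0×(0.6Δo) = -2.4Δo; with Δo = 28640 cm⁻¹ that is -68736 cm⁻¹.
Relative to high-spin t₂g⁴ eg² (1 paired), the low-spin configuration has 2 additional pairs, contributing +2 × 20900 = +41800 cm⁻¹.
Overall CFSE = -68736 + 41800 = -26936 cm⁻¹.

-26936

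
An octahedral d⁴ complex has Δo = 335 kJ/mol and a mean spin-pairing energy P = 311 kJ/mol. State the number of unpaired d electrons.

2

With Δo > P the complex is low-spin.
That gives t2g^4 e_g^0.
Unpaired electrons: 2.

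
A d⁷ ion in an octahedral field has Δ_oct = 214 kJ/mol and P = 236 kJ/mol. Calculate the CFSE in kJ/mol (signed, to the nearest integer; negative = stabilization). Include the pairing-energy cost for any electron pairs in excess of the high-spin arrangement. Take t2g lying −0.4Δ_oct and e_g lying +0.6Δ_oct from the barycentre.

-171

With Δ_oct < P the complex is high-spin.
Configuration: t2g^5 e_g^2.
Orbital CFSE = -0.8Δ_oct = -0.8 × 214 = -171 kJ/mol.
High-spin has no excess pairs, so no pairing correction applies.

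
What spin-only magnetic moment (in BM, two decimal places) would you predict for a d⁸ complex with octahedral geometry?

Configuration: t₂g⁶ eg² → 2 unpaired electrons.
μ(spin-only) = √[2(2+2)] = √8 ≈ 2.83 BM.

2.83 BM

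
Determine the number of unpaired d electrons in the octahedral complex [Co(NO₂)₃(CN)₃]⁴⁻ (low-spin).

1

Ligand charges: 3×(-1) from NO₂⁻ and 3×(-1) from CN⁻ sum to -6; with overall charge -4, Co is +2.
Co²⁺: group 9, so d-count = 9 − 2 = 7.
Configuration: t₂g⁶ eg¹, giving 1 unpaired electron.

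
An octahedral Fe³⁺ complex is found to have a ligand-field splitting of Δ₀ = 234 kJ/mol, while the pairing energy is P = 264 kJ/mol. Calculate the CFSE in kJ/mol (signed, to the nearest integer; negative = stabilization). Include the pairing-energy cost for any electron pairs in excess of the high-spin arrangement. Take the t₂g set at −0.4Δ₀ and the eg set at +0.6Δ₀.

Fe³⁺: group 8, so d-count = 8 − 3 = 5.
Δ₀ < P, so pairing is avoided: the ground state is high-spin.
That gives t₂g³ eg².
Orbital CFSE = 0.0Δ₀ = 0.0 × 234 = 0 kJ/mol.
High-spin has no excess pairs, so no pairing correction applies.

0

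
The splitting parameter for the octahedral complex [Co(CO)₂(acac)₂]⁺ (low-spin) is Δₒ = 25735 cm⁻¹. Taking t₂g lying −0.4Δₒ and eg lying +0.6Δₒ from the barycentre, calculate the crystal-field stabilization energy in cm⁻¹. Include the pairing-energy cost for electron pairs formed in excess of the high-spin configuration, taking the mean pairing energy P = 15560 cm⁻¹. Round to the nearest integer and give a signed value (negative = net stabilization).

-30644

Ligand charges: 2×(+0) from CO and 2×(-1) from acac⁻ sum to -2; with overall charge +1, Co is +3.
Co sits in group 9; removing 3 electrons leaves Co³⁺ with 9 − 3 = 6 d electrons.
Configuration: t₂g⁶ eg⁰.
Orbital CFSE = 6(-0.4) + 0(0.6) = -2.4Δₒ = -2.4 × 25735 = -61764 cm⁻¹.
Relative to high-spin t₂g⁴ eg² (1 paired), the low-spin configuration has 2 additional pairs, contributing +2 × 15560 = +31120 cm⁻¹.
Combining: -61764 + 31120 = -30644 cm⁻¹.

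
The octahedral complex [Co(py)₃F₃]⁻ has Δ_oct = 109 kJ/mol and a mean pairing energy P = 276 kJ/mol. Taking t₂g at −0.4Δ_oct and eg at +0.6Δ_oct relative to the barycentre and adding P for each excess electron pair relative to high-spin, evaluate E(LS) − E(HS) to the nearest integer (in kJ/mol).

167

Ligand charges: 3×(+0) from py and 3×(-1) from F⁻ sum to -3; with overall charge -1, Co is +2.
Co sits in group 9; removing 2 electrons leaves Co²⁺ with 9 − 2 = 7 d electrons.
High-spin: t₂g⁵ eg², CFSE = -0.8Δ_oct = -87 kJ/mol.
For low-spin the configuration is t₂g⁶ eg¹: orbital energy -1.8 × 109 = -196 kJ/mol, and 1 additional pair relative to high-spin adds 276 kJ/mol, giving 80 kJ/mol.
E(LS) − E(HS) = 80 − (-87) = 167 kJ/mol.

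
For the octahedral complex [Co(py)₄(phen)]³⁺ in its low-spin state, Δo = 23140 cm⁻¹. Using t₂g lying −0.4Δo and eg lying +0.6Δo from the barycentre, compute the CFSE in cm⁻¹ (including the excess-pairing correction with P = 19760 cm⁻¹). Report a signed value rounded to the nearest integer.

-16016

Ligand charges: 4×(+0) from py and 1×(+0) from phen sum to +0; with overall charge +3, Co is +3.
Group 9 minus oxidation state +3 gives a d⁶ configuration for Co³⁺.
Configuration: t₂g⁶ eg⁰.
CFSE(orbital) = 6×(-0.4Δo) + 0×(0.6Δo) = -2.4Δo; with Δo = 23140 cm⁻¹ that is -55536 cm⁻¹.
High-spin d⁶ would be t₂g⁴ eg² with 1 pair; low-spin has 3, so 2 excess pairs cost +2P = +39520 cm⁻¹.
Overall CFSE = -55536 + 39520 = -16016 cm⁻¹.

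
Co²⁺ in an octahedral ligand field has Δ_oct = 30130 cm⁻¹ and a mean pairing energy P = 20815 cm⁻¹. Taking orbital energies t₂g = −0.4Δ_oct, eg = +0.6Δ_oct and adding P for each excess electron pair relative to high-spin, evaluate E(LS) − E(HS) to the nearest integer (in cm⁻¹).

Co sits in group 9; removing 2 electrons leaves Co²⁺ with 9 − 2 = 7 d electrons.
High-spin d⁷ fills as t₂g⁵ eg² with CFSE 5(−0.4) + 2(+0.6) = -0.8Δ_oct = -24104 cm⁻¹.
For low-spin the configuration is t₂g⁶ eg¹: orbital energy -1.8 × 30130 = -54234 cm⁻¹, and 1 additional pair relative to high-spin adds 20815 cm⁻¹, giving -33419 cm⁻¹.
The difference is -33419 − (-24104) = -9315 cm⁻¹, so low-spin lies lower.

-9315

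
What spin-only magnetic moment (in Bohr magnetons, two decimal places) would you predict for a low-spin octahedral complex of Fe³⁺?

1.73 Bohr magnetons

Fe is in group 8, so Fe³⁺ is d⁵ (8 − 3 = 5).
Configuration: t₂g⁵ eg⁰ → 1 unpaired electron.
μ(spin-only) = √[1(1+2)] = √3 ≈ 1.73 Bohr magnetons.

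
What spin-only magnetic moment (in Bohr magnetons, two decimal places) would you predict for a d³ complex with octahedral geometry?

3.87 Bohr magnetons

Configuration: t₂g³ eg⁰ → 3 unpaired electrons.
μ(spin-only) = √[3(3+2)] = √15 ≈ 3.87 Bohr magnetons.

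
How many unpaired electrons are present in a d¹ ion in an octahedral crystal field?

Configuration: t₂g¹ eg⁰, giving 1 unpaired electron.

1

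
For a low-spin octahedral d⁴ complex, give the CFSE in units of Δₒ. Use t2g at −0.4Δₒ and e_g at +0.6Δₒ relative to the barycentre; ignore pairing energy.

Configuration: t2g^4 e_g^0.
CFSE = 4(-0.4Δₒ) + 0(0.6Δₒ) = -1.6Δₒ + 0.0Δₒ = -1.6Δₒ.

-1.6 Δₒ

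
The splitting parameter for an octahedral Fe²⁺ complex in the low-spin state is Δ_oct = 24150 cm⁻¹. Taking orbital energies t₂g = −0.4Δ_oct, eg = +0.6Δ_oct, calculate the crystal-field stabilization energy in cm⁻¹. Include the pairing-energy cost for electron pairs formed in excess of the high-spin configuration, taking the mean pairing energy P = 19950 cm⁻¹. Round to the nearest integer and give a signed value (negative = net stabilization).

Fe sits in group 8; removing 2 electrons leaves Fe²⁺ with 8 − 2 = 6 d electrons.
The d⁶ electrons fill as t₂g⁶ eg⁰.
Orbital CFSE = 6(-0.4) + 0(0.6) = -2.4Δ_oct = -2.4 × 24150 = -57960 cm⁻¹.
Pairing penalty: 3 pairs vs 1 in the high-spin reference → 2 extra × P = 39900 cm⁻¹.
Overall CFSE = -57960 + 39900 = -18060 cm⁻¹.

-18060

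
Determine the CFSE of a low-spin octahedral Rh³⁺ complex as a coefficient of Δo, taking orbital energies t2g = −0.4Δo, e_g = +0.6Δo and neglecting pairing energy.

Rh is in group 9, so Rh³⁺ is d⁶ (9 − 3 = 6).
Configuration: t2g^6 e_g^0.
CFSE = 6(-0.4Δo) + 0(0.6Δo) = -2.4Δo + 0.0Δo = -2.4Δo.

-2.4 Δo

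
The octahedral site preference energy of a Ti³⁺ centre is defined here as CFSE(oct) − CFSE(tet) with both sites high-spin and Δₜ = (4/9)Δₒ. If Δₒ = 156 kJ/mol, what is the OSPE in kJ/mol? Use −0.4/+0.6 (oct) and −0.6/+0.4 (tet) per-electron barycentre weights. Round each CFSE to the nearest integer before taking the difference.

-20

Ti is in group 4, so Ti³⁺ is d¹ (4 − 3 = 1).
In an octahedral site d¹ (HS) is t₂g¹ eg⁰, giving CFSE(oct) = -0.4Δₒ = -62 kJ/mol.
Tetrahedral e¹ t₂⁰ gives -0.6Δₜ = -0.6 × (4/9) × 156 = -42 kJ/mol.
Subtracting, OSPE = -62 − (-42) = -20 kJ/mol.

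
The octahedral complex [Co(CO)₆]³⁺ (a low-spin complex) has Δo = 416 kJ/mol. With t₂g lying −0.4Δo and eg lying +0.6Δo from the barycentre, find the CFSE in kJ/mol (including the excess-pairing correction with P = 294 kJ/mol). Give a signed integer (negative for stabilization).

CO is neutral, so the +3 overall charge sits on Co: oxidation state +3.
Group 9 minus oxidation state +3 gives a d⁶ configuration for Co³⁺.
Electron filling gives t₂g⁶ eg⁰.
The orbital stabilization is -2.4Δo = -2.4 × 416 = -998 kJ/mol.
Pairing penalty: 3 pairs vs 1 in the high-spin reference → 2 extra × P = 588 kJ/mol.
Net CFSE = -998 + 588 = -410 kJ/mol.

-410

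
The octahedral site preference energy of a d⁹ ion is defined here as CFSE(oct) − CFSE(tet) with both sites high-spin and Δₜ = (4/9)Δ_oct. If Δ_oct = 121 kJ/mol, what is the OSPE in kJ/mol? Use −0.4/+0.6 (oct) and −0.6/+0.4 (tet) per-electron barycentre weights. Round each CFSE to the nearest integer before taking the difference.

Octahedral (high-spin): t2g^6 e_g^3, CFSE = 6(−0.4) + 3(+0.6) = -0.6Δ_oct = -0.6 × 121 = -73 kJ/mol.
In a tetrahedral site the filling is e^4 t2^5: CFSE(tet) = -0.4Δₜ = -0.4 × (4/9)(121) = -22 kJ/mol.
OSPE = CFSE(oct) − CFSE(tet) = -73 − (-22) = -51 kJ/mol.

-51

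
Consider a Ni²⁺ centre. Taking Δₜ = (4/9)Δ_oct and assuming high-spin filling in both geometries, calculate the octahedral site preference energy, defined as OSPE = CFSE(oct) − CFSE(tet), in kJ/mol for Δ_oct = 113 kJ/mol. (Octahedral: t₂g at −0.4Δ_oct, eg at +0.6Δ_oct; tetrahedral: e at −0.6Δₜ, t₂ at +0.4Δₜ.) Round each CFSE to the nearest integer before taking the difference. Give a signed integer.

-96

Ni is in group 10, so Ni²⁺ is d⁸ (10 − 2 = 8).
Octahedral high-spin t2g^6 e_g^2: CFSE = -1.2 × 113 = -136 kJ/mol.
In a tetrahedral site the filling is e^4 t2^4: CFSE(tet) = -0.8Δₜ = -0.8 × (4/9)(113) = -40 kJ/mol.
OSPE = CFSE(oct) − CFSE(tet) = -136 − (-40) = -96 kJ/mol.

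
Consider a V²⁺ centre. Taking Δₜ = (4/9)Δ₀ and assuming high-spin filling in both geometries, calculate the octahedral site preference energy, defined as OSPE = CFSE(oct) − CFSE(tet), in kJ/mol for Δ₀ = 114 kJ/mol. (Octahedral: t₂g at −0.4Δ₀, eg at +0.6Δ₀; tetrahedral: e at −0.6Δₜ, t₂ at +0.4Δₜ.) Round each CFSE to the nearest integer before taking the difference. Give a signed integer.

V is in group 5, so V²⁺ is d³ (5 − 2 = 3).
In an octahedral site d³ (HS) is t2g^3 e_g^0, giving CFSE(oct) = -1.2Δ₀ = -137 kJ/mol.
Tetrahedral e^2 t2^1 gives -0.8Δₜ = -0.8 × (4/9) × 114 = -41 kJ/mol.
Subtracting, OSPE = -137 − (-41) = -96 kJ/mol.

-96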